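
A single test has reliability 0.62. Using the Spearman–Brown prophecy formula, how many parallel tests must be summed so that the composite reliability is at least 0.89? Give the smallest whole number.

5

k ≥ ρ*(1−ρ₁)/(ρ₁(1−ρ*)) = 0.89·0.38 / (0.62·0.11) = 4.959.
Smallest integer k = 5.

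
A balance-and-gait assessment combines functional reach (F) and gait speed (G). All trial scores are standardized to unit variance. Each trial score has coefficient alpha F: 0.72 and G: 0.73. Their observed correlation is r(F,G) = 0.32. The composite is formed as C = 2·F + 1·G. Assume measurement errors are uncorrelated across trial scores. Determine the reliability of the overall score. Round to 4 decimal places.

Var(C) = 2² + 1 + 2·[2·0.32] = 5 + 1.28 = 6.28.
With uncorrelated errors the cross-covariances are all true-score covariance, so they carry over unchanged; only the diagonal terms shrink to ρᵢσᵢ².
True-score variance = [2²·0.72 + 0.73] + 1.28 = 3.61 + 1.28 = 4.89.
Reliability = 4.89 / 6.28 = 0.7787.

0.7787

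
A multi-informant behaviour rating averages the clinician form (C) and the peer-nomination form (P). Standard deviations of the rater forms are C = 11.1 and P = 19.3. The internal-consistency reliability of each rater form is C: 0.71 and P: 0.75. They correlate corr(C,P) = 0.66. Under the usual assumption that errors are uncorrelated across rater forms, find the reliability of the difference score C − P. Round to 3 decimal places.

0.395

Var(C−P) = 11.1² + 19.3² − 2·11.1·19.3·0.66 = 495.7 − 282.784 = 212.916.
With uncorrelated errors the cross-covariances are all true-score covariance, so they carry over unchanged; only the diagonal terms shrink to ρᵢσᵢ².
True-score variance = [11.1²·0.71 + 19.3²·0.75] − 282.784 = 366.847 − 282.784 = 84.063.
Reliability = 84.063 / 212.916 = 0.395.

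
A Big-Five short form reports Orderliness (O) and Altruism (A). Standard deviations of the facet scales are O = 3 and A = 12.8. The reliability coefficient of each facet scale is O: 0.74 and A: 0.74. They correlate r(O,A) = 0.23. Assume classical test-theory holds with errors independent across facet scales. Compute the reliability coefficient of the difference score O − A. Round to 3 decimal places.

0.710

Var(O−A) = 3² + 12.8² − 2·3·12.8·0.23 = 172.84 − 17.664 = 155.176.
Because errors are independent across components, Cov(Tᵢ,Tⱼ) = Cov(Xᵢ,Xⱼ); the off-diagonal part of the true-score variance is the same as above.
True-score variance = [3²·0.74 + 12.8²·0.74] − 17.664 = 127.902 − 17.664 = 110.238.
Reliability = 110.238 / 155.176 = 0.710.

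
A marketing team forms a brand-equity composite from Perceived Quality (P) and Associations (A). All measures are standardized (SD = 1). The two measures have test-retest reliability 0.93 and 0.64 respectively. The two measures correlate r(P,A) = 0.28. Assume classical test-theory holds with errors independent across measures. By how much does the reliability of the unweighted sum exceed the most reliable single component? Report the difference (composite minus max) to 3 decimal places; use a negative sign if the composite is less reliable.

Var(sum) = 2 + 0.56 = 2.56; true-score variance = 1.57 + 0.56 = 2.13; composite reliability = 0.8320.
Max component reliability = 0.9300.
Difference = 0.8320 − 0.9300 = -0.098.

-0.098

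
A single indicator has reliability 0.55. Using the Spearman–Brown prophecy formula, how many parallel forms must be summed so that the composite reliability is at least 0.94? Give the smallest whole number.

13

k ≥ ρ*(1−ρ₁)/(ρ₁(1−ρ*)) = 0.94·0.45 / (0.55·0.06) = 12.818.
Smallest integer k = 13.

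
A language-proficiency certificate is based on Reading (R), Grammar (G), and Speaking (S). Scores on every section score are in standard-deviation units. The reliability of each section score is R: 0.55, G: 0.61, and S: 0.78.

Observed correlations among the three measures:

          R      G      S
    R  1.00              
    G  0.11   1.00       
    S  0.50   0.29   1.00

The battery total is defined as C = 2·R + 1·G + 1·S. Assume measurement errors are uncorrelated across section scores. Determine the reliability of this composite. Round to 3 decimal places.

0.733

Var(C) = 2² + 1 + 1 + 2·[2·0.11 + 2·0.50 + 0.29] = 6 + 3.02 = 9.02.
With uncorrelated errors the cross-covariances are all true-score covariance, so they carry over unchanged; only the diagonal terms shrink to ρᵢσᵢ².
True-score variance = [2²·0.55 + 0.61 + 0.78] + 3.02 = 3.59 + 3.02 = 6.61.
Reliability = 6.61 / 9.02 = 0.733.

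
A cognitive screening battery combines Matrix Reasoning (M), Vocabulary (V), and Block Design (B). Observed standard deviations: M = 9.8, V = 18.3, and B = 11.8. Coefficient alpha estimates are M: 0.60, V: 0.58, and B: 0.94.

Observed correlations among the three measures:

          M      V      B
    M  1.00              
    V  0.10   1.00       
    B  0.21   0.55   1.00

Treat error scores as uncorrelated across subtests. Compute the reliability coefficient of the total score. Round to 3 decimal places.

Var(M+V+B) = 9.8² + 18.3² + 11.8² + 2·[9.8·18.3·0.10 + 9.8·11.8·0.21 + 18.3·11.8·0.55] = 570.17 + 321.971 = 892.141.
Under uncorrelated errors the observed covariances equal the true-score covariances, so only the own-variance terms attenuate.
True-score variance = [9.8²·0.60 + 18.3²·0.58 + 11.8²·0.94] + 321.971 = 382.746 + 321.971 = 704.717.
Reliability = 704.717 / 892.141 = 0.790.

0.790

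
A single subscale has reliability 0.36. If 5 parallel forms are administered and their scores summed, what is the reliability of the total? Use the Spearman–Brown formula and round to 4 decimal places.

0.7377

ρ_k = kρ / (1 + (k−1)ρ) = 5·0.36 / (1 + 4·0.36) = 1.800 / 2.440 = 0.7377.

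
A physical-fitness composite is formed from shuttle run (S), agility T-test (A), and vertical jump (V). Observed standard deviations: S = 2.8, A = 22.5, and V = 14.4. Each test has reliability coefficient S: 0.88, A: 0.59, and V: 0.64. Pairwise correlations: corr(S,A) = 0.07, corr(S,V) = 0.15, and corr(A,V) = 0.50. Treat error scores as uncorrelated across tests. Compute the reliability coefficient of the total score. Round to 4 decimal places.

Var(S+A+V) = 2.8² + 22.5² + 14.4² + 2·[2.8·22.5·0.07 + 2.8·14.4·0.15 + 22.5·14.4·0.50] = 721.45 + 344.916 = 1066.37.
Because errors are independent across components, Cov(Tᵢ,Tⱼ) = Cov(Xᵢ,Xⱼ); the off-diagonal part of the true-score variance is the same as above.
True-score variance = [2.8²·0.88 + 22.5²·0.59 + 14.4²·0.64] + 344.916 = 438.297 + 344.916 = 783.213.
Reliability = 783.213 / 1066.37 = 0.7345.

0.7345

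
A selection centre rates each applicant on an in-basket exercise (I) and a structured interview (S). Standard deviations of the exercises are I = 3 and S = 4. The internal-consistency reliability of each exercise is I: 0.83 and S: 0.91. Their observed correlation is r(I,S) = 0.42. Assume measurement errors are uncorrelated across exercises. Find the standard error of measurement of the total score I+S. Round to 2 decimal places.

Var(total) = 25 + 10.08 = 35.08.
True-score variance = 22.03 + 10.08 = 32.11, so reliability = 0.9153.
Error variance = 35.08 − 32.11 = 2.97; SEM = √2.97 = 1.72.

1.72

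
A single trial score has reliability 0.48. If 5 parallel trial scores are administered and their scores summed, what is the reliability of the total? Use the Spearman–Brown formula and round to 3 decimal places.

0.822

ρ_k = kρ / (1 + (k−1)ρ) = 5·0.48 / (1 + 4·0.48) = 2.400 / 2.920 = 0.822.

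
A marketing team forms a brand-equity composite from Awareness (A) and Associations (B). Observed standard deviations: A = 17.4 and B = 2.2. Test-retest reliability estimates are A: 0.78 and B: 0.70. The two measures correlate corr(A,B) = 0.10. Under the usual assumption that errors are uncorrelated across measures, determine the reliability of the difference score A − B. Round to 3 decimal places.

Var(A−B) = 17.4² + 2.2² − 2·17.4·2.2·0.10 = 307.6 − 7.656 = 299.944.
Under uncorrelated errors the observed covariances equal the true-score covariances, so only the own-variance terms attenuate.
True-score variance = [17.4²·0.78 + 2.2²·0.70] − 7.656 = 239.541 − 7.656 = 231.885.
Reliability = 231.885 / 299.944 = 0.773.

0.773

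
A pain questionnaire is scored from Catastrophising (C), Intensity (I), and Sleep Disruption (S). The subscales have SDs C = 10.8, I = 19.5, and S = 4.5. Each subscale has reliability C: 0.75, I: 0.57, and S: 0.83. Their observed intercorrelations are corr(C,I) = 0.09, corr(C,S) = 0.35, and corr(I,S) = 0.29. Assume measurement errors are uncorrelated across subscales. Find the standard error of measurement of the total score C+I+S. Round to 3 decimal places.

Var(total) = 517.14 + 122.823 = 639.963.
True-score variance = 321.03 + 122.823 = 443.853, so reliability = 0.6936.
Error variance = 639.963 − 443.853 = 196.11; SEM = √196.11 = 14.004.

14.004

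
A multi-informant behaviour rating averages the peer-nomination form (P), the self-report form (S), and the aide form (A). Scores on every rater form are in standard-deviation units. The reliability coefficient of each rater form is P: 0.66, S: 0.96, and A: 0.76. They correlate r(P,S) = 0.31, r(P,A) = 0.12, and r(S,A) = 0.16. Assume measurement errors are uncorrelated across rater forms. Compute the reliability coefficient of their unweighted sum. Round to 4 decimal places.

Var(P+S+A) = 3 + 2·[0.31 + 0.12 + 0.16] = 3 + 1.18 = 4.18.
Under uncorrelated errors the observed covariances equal the true-score covariances, so only the own-variance terms attenuate.
True-score variance = [0.66 + 0.96 + 0.76] + 1.18 = 2.38 + 1.18 = 3.56.
Reliability = 3.56 / 4.18 = 0.8517.

0.8517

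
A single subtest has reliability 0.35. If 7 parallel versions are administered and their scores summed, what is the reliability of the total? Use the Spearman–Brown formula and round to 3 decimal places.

ρ_k = kρ / (1 + (k−1)ρ) = 7·0.35 / (1 + 6·0.35) = 2.450 / 3.100 = 0.790.

0.790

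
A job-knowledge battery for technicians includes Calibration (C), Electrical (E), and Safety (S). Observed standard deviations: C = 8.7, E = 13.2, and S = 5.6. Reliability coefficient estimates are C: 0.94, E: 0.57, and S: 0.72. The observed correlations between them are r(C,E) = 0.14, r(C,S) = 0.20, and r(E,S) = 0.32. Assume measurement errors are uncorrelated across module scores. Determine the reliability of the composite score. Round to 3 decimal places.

0.768

Var(C+E+S) = 8.7² + 13.2² + 5.6² + 2·[8.7·13.2·0.14 + 8.7·5.6·0.20 + 13.2·5.6·0.32] = 281.29 + 98.952 = 380.242.
With uncorrelated errors the cross-covariances are all true-score covariance, so they carry over unchanged; only the diagonal terms shrink to ρᵢσᵢ².
True-score variance = [8.7²·0.94 + 13.2²·0.57 + 5.6²·0.72] + 98.952 = 193.045 + 98.952 = 291.997.
Reliability = 291.997 / 380.242 = 0.768.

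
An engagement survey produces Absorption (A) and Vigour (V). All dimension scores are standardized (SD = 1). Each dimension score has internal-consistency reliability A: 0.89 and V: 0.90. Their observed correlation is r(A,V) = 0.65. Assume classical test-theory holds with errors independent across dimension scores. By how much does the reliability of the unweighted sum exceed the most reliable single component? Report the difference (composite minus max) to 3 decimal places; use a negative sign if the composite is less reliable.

0.036

Var(sum) = 2 + 1.3 = 3.3; true-score variance = 1.79 + 1.3 = 3.09; composite reliability = 0.9364.
Max component reliability = 0.9000.
Difference = 0.9364 − 0.9000 = 0.036.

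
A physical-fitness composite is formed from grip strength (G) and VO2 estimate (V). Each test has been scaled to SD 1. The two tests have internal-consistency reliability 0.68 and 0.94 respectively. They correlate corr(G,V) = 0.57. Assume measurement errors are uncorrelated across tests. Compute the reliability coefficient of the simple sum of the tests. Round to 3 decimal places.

0.879

Var(G+V) = 2 + 2·[0.57] = 2 + 1.14 = 3.14.
With uncorrelated errors the cross-covariances are all true-score covariance, so they carry over unchanged; only the diagonal terms shrink to ρᵢσᵢ².
True-score variance = [0.68 + 0.94] + 1.14 = 1.62 + 1.14 = 2.76.
Reliability = 2.76 / 3.14 = 0.879.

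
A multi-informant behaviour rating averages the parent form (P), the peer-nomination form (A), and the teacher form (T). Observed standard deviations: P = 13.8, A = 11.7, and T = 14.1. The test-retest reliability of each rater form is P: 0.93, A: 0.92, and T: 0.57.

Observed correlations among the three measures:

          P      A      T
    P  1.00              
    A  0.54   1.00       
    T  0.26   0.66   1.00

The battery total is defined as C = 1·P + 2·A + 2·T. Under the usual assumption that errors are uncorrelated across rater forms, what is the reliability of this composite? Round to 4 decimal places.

0.8650

Var(C) = 13.8² + 2²·11.7² + 2²·14.1² + 2·[2·13.8·11.7·0.54 + 2·13.8·14.1·0.26 + 4·11.7·14.1·0.66] = 1533.24 + 1422.16 = 2955.4.
Because errors are independent across components, Cov(Tᵢ,Tⱼ) = Cov(Xᵢ,Xⱼ); the off-diagonal part of the true-score variance is the same as above.
True-score variance = [13.8²·0.93 + 2²·11.7²·0.92 + 2²·14.1²·0.57] + 1422.16 = 1134.15 + 1422.16 = 2556.31.
Reliability = 2556.31 / 2955.4 = 0.8650.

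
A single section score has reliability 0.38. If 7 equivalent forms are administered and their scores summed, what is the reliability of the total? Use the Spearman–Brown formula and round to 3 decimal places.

0.811

ρ_k = kρ / (1 + (k−1)ρ) = 7·0.38 / (1 + 6·0.38) = 2.660 / 3.280 = 0.811.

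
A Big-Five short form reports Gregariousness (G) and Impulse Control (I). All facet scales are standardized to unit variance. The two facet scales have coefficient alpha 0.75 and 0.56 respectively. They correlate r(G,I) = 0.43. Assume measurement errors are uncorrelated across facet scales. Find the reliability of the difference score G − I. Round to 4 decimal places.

Var(G−I) = 1 + 1 − 2·0.43 = 2 − 0.86 = 1.14.
Under uncorrelated errors the observed covariances equal the true-score covariances, so only the own-variance terms attenuate.
True-score variance = [0.75 + 0.56] − 0.86 = 1.31 − 0.86 = 0.45.
Reliability = 0.45 / 1.14 = 0.3947.

0.3947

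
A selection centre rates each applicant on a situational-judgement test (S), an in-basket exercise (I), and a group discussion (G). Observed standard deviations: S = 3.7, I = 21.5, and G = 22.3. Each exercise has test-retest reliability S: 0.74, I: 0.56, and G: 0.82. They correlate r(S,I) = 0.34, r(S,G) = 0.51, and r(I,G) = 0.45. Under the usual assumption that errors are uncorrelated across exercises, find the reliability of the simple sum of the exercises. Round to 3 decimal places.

Var(S+I+G) = 3.7² + 21.5² + 22.3² + 2·[3.7·21.5·0.34 + 3.7·22.3·0.51 + 21.5·22.3·0.45] = 973.23 + 569.759 = 1542.99.
Because errors are independent across components, Cov(Tᵢ,Tⱼ) = Cov(Xᵢ,Xⱼ); the off-diagonal part of the true-score variance is the same as above.
True-score variance = [3.7²·0.74 + 21.5²·0.56 + 22.3²·0.82] + 569.759 = 676.768 + 569.759 = 1246.53.
Reliability = 1246.53 / 1542.99 = 0.808.

0.808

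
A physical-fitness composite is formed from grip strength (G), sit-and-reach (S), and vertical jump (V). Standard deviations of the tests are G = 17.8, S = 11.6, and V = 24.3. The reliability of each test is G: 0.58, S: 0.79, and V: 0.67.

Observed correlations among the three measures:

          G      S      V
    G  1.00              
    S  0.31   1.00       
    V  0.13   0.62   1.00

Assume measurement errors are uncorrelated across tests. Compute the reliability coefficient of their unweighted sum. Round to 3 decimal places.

0.782

Var(G+S+V) = 17.8² + 11.6² + 24.3² + 2·[17.8·11.6·0.31 + 17.8·24.3·0.13 + 11.6·24.3·0.62] = 1041.89 + 590.009 = 1631.9.
Under uncorrelated errors the observed covariances equal the true-score covariances, so only the own-variance terms attenuate.
True-score variance = [17.8²·0.58 + 11.6²·0.79 + 24.3²·0.67] + 590.009 = 685.698 + 590.009 = 1275.71.
Reliability = 1275.71 / 1631.9 = 0.782.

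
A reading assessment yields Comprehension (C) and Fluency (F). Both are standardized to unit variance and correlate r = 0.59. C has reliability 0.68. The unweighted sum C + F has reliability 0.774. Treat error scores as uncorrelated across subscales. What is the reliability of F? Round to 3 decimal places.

0.601

Var(C+F) = 2 + 2·0.59 = 3.180.
True-score variance = ρ_C + ρ_F + 2·0.59, so 0.774 = (0.68 + ρ_F + 1.18) / 3.180.
ρ_F = 0.774·3.180 − 0.68 − 1.18 = 0.601.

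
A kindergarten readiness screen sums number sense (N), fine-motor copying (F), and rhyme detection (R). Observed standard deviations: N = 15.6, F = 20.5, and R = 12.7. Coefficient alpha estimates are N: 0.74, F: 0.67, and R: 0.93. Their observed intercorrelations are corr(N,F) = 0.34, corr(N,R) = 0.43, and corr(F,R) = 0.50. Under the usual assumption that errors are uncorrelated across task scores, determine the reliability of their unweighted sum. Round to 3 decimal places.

0.855

Var(N+F+R) = 15.6² + 20.5² + 12.7² + 2·[15.6·20.5·0.34 + 15.6·12.7·0.43 + 20.5·12.7·0.50] = 824.9 + 648.197 = 1473.1.
Because errors are independent across components, Cov(Tᵢ,Tⱼ) = Cov(Xᵢ,Xⱼ); the off-diagonal part of the true-score variance is the same as above.
True-score variance = [15.6²·0.74 + 20.5²·0.67 + 12.7²·0.93] + 648.197 = 611.654 + 648.197 = 1259.85.
Reliability = 1259.85 / 1473.1 = 0.855.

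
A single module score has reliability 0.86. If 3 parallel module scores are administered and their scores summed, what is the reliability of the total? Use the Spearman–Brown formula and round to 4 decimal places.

0.9485

ρ_k = kρ / (1 + (k−1)ρ) = 3·0.86 / (1 + 2·0.86) = 2.580 / 2.720 = 0.9485.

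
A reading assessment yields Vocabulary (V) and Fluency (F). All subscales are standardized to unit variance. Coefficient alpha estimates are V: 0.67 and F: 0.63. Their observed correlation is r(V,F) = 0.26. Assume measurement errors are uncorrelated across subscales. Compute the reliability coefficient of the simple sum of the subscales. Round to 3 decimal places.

0.722

Var(V+F) = 2 + 2·[0.26] = 2 + 0.52 = 2.52.
With uncorrelated errors the cross-covariances are all true-score covariance, so they carry over unchanged; only the diagonal terms shrink to ρᵢσᵢ².
True-score variance = [0.67 + 0.63] + 0.52 = 1.3 + 0.52 = 1.82.
Reliability = 1.82 / 2.52 = 0.722.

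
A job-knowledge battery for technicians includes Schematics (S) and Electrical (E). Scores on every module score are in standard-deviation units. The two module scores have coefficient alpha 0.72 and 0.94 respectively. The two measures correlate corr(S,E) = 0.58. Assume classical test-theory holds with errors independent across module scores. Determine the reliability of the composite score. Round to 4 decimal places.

0.8924

Var(S+E) = 2 + 2·[0.58] = 2 + 1.16 = 3.16.
Under uncorrelated errors the observed covariances equal the true-score covariances, so only the own-variance terms attenuate.
True-score variance = [0.72 + 0.94] + 1.16 = 1.66 + 1.16 = 2.82.
Reliability = 2.82 / 3.16 = 0.8924.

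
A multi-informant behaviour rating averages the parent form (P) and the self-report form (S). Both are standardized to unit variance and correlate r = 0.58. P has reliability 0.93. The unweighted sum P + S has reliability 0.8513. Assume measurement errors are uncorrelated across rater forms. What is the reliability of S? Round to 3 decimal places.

Var(P+S) = 2 + 2·0.58 = 3.160.
True-score variance = ρ_P + ρ_S + 2·0.58, so 0.8513 = (0.93 + ρ_S + 1.16) / 3.160.
ρ_S = 0.8513·3.160 − 0.93 − 1.16 = 0.600.

0.600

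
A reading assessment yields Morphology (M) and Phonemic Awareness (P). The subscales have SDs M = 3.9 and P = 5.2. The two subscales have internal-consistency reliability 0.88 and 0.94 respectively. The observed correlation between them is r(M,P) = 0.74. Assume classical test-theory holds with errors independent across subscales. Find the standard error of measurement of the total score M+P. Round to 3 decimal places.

Var(total) = 42.25 + 30.0144 = 72.2644.
True-score variance = 38.8024 + 30.0144 = 68.8168, so reliability = 0.9523.
Error variance = 72.2644 − 68.8168 = 3.4476; SEM = √3.4476 = 1.857.

1.857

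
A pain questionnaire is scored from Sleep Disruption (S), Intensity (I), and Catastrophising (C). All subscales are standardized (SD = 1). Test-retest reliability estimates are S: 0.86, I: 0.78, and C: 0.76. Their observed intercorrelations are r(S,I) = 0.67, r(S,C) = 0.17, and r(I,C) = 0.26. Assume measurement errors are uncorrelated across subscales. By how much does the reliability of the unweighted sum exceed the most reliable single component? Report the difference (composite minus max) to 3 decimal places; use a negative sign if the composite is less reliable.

Var(sum) = 3 + 2.2 = 5.2; true-score variance = 2.4 + 2.2 = 4.6; composite reliability = 0.8846.
Max component reliability = 0.8600.
Difference = 0.8846 − 0.8600 = 0.025.

0.025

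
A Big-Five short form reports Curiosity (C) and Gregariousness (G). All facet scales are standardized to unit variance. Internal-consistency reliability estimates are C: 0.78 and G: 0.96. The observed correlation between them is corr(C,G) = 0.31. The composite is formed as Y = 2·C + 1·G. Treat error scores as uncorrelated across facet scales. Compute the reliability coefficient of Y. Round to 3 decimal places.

Var(Y) = 2² + 1 + 2·[2·0.31] = 5 + 1.24 = 6.24.
Because errors are independent across components, Cov(Tᵢ,Tⱼ) = Cov(Xᵢ,Xⱼ); the off-diagonal part of the true-score variance is the same as above.
True-score variance = [2²·0.78 + 0.96] + 1.24 = 4.08 + 1.24 = 5.32.
Reliability = 5.32 / 6.24 = 0.853.

0.853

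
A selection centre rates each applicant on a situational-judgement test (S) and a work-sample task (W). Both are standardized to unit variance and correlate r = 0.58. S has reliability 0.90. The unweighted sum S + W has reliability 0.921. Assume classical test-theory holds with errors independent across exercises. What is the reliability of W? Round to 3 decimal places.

0.850

Var(S+W) = 2 + 2·0.58 = 3.160.
True-score variance = ρ_S + ρ_W + 2·0.58, so 0.921 = (0.90 + ρ_W + 1.16) / 3.160.
ρ_W = 0.921·3.160 − 0.90 − 1.16 = 0.850.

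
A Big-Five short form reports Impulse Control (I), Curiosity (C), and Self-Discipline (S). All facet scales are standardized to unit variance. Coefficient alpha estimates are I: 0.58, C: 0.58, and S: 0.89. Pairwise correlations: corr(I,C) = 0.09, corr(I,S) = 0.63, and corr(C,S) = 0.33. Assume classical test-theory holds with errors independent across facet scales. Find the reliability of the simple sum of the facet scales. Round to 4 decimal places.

0.8137

Var(I+C+S) = 3 + 2·[0.09 + 0.63 + 0.33] = 3 + 2.1 = 5.1.
With uncorrelated errors the cross-covariances are all true-score covariance, so they carry over unchanged; only the diagonal terms shrink to ρᵢσᵢ².
True-score variance = [0.58 + 0.58 + 0.89] + 2.1 = 2.05 + 2.1 = 4.15.
Reliability = 4.15 / 5.1 = 0.8137.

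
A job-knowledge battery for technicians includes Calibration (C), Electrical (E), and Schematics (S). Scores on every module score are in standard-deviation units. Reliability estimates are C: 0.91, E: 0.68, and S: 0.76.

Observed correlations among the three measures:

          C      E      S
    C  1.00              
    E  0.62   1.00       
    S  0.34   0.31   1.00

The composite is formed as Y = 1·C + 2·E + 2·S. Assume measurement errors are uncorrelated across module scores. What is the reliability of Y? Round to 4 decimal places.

Var(Y) = 1 + 2² + 2² + 2·[2·0.62 + 2·0.34 + 4·0.31] = 9 + 6.32 = 15.32.
Under uncorrelated errors the observed covariances equal the true-score covariances, so only the own-variance terms attenuate.
True-score variance = [0.91 + 2²·0.68 + 2²·0.76] + 6.32 = 6.67 + 6.32 = 12.99.
Reliability = 12.99 / 15.32 = 0.8479.

0.8479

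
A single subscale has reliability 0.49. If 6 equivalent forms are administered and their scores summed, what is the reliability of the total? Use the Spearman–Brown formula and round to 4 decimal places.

ρ_k = kρ / (1 + (k−1)ρ) = 6·0.49 / (1 + 5·0.49) = 2.940 / 3.450 = 0.8522.

0.8522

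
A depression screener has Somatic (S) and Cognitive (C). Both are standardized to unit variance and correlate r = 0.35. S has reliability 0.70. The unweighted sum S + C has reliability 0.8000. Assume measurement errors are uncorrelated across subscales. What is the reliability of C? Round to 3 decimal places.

0.760

Var(S+C) = 2 + 2·0.35 = 2.700.
True-score variance = ρ_S + ρ_C + 2·0.35, so 0.8000 = (0.70 + ρ_C + 0.70) / 2.700.
ρ_C = 0.8000·2.700 − 0.70 − 0.70 = 0.760.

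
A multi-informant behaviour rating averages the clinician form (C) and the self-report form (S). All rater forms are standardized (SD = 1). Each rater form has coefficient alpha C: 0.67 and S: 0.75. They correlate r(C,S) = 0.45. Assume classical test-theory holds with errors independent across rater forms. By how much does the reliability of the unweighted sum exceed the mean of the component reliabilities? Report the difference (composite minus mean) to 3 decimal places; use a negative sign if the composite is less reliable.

0.090

Var(sum) = 2 + 0.9 = 2.9; true-score variance = 1.42 + 0.9 = 2.32; composite reliability = 0.8000.
Mean component reliability = 0.7100.
Difference = 0.8000 − 0.7100 = 0.090.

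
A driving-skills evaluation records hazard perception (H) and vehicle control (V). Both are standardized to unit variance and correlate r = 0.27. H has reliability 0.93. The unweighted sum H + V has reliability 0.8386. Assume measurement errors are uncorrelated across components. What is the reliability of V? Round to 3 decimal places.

Var(H+V) = 2 + 2·0.27 = 2.540.
True-score variance = ρ_H + ρ_V + 2·0.27, so 0.8386 = (0.93 + ρ_V + 0.54) / 2.540.
ρ_V = 0.8386·2.540 − 0.93 − 0.54 = 0.660.

0.660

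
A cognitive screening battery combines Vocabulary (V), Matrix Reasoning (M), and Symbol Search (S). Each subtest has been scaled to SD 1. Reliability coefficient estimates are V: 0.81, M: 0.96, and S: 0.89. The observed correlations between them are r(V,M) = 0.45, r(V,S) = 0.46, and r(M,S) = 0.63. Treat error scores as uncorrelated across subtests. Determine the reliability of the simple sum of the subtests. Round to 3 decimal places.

Var(V+M+S) = 3 + 2·[0.45 + 0.46 + 0.63] = 3 + 3.08 = 6.08.
Because errors are independent across components, Cov(Tᵢ,Tⱼ) = Cov(Xᵢ,Xⱼ); the off-diagonal part of the true-score variance is the same as above.
True-score variance = [0.81 + 0.96 + 0.89] + 3.08 = 2.66 + 3.08 = 5.74.
Reliability = 5.74 / 6.08 = 0.944.

0.944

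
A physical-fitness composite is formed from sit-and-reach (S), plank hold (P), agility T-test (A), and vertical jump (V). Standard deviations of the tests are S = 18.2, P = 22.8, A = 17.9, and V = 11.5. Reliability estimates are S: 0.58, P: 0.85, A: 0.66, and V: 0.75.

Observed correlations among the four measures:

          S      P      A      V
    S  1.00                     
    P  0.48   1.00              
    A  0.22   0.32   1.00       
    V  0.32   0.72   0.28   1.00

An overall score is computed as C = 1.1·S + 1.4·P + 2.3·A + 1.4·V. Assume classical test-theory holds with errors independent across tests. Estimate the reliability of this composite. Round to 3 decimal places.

0.852

Var(C) = 1.1²·18.2² + 1.4²·22.8² + 2.3²·17.9² + 1.4²·11.5² + 2·[1.54·18.2·22.8·0.48 + 2.53·18.2·17.9·0.22 + 1.54·18.2·11.5·0.32 + 3.22·22.8·17.9·0.32 + 1.96·22.8·11.5·0.72 + 3.22·17.9·11.5·0.28] = 3373.87 + 3134.7 = 6508.56.
With uncorrelated errors the cross-covariances are all true-score covariance, so they carry over unchanged; only the diagonal terms shrink to ρᵢσᵢ².
True-score variance = [1.1²·18.2²·0.58 + 1.4²·22.8²·0.85 + 2.3²·17.9²·0.66 + 1.4²·11.5²·0.75] + 3134.7 = 2411.6 + 3134.7 = 5546.3.
Reliability = 5546.3 / 6508.56 = 0.852.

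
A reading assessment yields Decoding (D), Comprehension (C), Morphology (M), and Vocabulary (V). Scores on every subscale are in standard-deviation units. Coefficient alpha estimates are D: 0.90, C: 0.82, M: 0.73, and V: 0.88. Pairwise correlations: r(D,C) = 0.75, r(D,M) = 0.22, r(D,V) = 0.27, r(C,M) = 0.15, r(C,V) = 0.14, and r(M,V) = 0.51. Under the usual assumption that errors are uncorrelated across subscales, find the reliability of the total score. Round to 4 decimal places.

0.9171

Var(D+C+M+V) = 4 + 2·[0.75 + 0.22 + 0.27 + 0.15 + 0.14 + 0.51] = 4 + 4.08 = 8.08.
Because errors are independent across components, Cov(Tᵢ,Tⱼ) = Cov(Xᵢ,Xⱼ); the off-diagonal part of the true-score variance is the same as above.
True-score variance = [0.90 + 0.82 + 0.73 + 0.88] + 4.08 = 3.33 + 4.08 = 7.41.
Reliability = 7.41 / 8.08 = 0.9171.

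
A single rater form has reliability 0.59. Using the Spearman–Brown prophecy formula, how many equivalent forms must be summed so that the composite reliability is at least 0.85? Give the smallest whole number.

k ≥ ρ*(1−ρ₁)/(ρ₁(1−ρ*)) = 0.85·0.41 / (0.59·0.15) = 3.938.
Smallest integer k = 4.

4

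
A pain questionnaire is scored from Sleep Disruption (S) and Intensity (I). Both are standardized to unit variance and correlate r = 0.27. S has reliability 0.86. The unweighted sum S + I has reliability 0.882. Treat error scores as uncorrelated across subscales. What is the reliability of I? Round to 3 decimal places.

Var(S+I) = 2 + 2·0.27 = 2.540.
True-score variance = ρ_S + ρ_I + 2·0.27, so 0.882 = (0.86 + ρ_I + 0.54) / 2.540.
ρ_I = 0.882·2.540 − 0.86 − 0.54 = 0.840.

0.840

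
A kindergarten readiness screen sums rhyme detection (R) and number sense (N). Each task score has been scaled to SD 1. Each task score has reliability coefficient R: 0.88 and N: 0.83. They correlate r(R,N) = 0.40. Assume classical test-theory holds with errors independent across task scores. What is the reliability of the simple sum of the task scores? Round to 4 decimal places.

Var(R+N) = 2 + 2·[0.40] = 2 + 0.8 = 2.8.
Under uncorrelated errors the observed covariances equal the true-score covariances, so only the own-variance terms attenuate.
True-score variance = [0.88 + 0.83] + 0.8 = 1.71 + 0.8 = 2.51.
Reliability = 2.51 / 2.8 = 0.8964.

0.8964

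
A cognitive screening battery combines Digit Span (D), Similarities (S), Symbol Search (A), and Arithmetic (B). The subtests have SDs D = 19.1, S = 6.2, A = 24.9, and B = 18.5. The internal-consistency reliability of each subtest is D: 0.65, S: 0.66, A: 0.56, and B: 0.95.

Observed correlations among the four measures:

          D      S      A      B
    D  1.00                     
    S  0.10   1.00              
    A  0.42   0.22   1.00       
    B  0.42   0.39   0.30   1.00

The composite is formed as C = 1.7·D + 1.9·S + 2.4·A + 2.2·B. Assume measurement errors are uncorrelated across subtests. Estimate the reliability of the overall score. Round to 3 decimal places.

0.818

Var(C) = 1.7²·19.1² + 1.9²·6.2² + 2.4²·24.9² + 2.2²·18.5² + 2·[3.23·19.1·6.2·0.10 + 4.08·19.1·24.9·0.42 + 3.74·19.1·18.5·0.42 + 4.56·6.2·24.9·0.22 + 4.18·6.2·18.5·0.39 + 5.28·24.9·18.5·0.30] = 6420.82 + 4959.58 = 11380.4.
Under uncorrelated errors the observed covariances equal the true-score covariances, so only the own-variance terms attenuate.
True-score variance = [1.7²·19.1²·0.65 + 1.9²·6.2²·0.66 + 2.4²·24.9²·0.56 + 2.2²·18.5²·0.95] + 4959.58 = 4350.45 + 4959.58 = 9310.03.
Reliability = 9310.03 / 11380.4 = 0.818.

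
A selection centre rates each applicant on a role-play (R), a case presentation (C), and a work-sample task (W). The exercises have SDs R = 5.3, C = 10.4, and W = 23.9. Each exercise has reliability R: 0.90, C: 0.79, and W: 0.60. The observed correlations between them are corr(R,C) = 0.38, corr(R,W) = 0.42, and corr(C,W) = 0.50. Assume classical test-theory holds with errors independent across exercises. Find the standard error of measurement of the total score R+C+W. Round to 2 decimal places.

15.94

Var(total) = 707.46 + 396.854 = 1104.31.
True-score variance = 453.453 + 396.854 = 850.307, so reliability = 0.7700.
Error variance = 1104.31 − 850.307 = 254.007; SEM = √254.007 = 15.94.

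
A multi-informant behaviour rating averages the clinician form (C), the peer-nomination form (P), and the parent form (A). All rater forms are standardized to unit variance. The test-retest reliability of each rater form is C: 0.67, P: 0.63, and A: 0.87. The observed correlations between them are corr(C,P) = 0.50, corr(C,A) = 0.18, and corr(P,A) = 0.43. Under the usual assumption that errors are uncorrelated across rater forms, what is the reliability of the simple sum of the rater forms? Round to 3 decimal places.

0.841

Var(C+P+A) = 3 + 2·[0.50 + 0.18 + 0.43] = 3 + 2.22 = 5.22.
Because errors are independent across components, Cov(Tᵢ,Tⱼ) = Cov(Xᵢ,Xⱼ); the off-diagonal part of the true-score variance is the same as above.
True-score variance = [0.67 + 0.63 + 0.87] + 2.22 = 2.17 + 2.22 = 4.39.
Reliability = 4.39 / 5.22 = 0.841.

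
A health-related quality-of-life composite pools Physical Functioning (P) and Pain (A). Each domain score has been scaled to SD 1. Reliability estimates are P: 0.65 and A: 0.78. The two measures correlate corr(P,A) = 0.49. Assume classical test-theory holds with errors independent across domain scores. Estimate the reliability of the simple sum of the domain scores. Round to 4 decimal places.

Var(P+A) = 2 + 2·[0.49] = 2 + 0.98 = 2.98.
Under uncorrelated errors the observed covariances equal the true-score covariances, so only the own-variance terms attenuate.
True-score variance = [0.65 + 0.78] + 0.98 = 1.43 + 0.98 = 2.41.
Reliability = 2.41 / 2.98 = 0.8087.

0.8087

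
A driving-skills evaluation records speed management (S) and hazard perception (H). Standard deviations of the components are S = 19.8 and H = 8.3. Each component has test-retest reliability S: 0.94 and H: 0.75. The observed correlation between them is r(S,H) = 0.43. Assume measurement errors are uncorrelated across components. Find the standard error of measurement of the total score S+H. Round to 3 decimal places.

Var(total) = 460.93 + 141.332 = 602.262.
True-score variance = 420.185 + 141.332 = 561.518, so reliability = 0.9323.
Error variance = 602.262 − 561.518 = 40.7449; SEM = √40.7449 = 6.383.

6.383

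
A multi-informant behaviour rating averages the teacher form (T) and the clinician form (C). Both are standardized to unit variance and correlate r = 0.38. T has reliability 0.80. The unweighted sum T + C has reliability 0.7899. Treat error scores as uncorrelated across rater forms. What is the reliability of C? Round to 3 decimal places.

Var(T+C) = 2 + 2·0.38 = 2.760.
True-score variance = ρ_T + ρ_C + 2·0.38, so 0.7899 = (0.80 + ρ_C + 0.76) / 2.760.
ρ_C = 0.7899·2.760 − 0.80 − 0.76 = 0.620.

0.620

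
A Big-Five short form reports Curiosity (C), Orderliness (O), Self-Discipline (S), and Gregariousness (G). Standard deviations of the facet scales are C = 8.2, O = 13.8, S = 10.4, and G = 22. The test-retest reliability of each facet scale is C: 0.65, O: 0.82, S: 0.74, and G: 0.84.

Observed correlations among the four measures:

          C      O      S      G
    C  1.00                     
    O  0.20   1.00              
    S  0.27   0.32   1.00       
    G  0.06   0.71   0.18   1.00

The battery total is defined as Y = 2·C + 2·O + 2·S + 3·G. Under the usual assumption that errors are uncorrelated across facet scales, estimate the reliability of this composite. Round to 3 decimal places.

0.893

Var(Y) = 2²·8.2² + 2²·13.8² + 2²·10.4² + 3²·22² + 2·[4·8.2·13.8·0.20 + 4·8.2·10.4·0.27 + 6·8.2·22·0.06 + 4·13.8·10.4·0.32 + 6·13.8·22·0.71 + 6·10.4·22·0.18] = 5819.36 + 3943.44 = 9762.8.
Because errors are independent across components, Cov(Tᵢ,Tⱼ) = Cov(Xᵢ,Xⱼ); the off-diagonal part of the true-score variance is the same as above.
True-score variance = [2²·8.2²·0.65 + 2²·13.8²·0.82 + 2²·10.4²·0.74 + 3²·22²·0.84] + 3943.44 = 4778.66 + 3943.44 = 8722.1.
Reliability = 8722.1 / 9762.8 = 0.893.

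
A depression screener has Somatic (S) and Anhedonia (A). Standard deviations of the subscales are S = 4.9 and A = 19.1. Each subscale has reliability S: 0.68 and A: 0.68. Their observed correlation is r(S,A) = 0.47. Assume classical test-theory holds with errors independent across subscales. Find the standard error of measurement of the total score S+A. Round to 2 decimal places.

11.15

Var(total) = 388.82 + 87.9746 = 476.795.
True-score variance = 264.398 + 87.9746 = 352.372, so reliability = 0.7390.
Error variance = 476.795 − 352.372 = 124.422; SEM = √124.422 = 11.15.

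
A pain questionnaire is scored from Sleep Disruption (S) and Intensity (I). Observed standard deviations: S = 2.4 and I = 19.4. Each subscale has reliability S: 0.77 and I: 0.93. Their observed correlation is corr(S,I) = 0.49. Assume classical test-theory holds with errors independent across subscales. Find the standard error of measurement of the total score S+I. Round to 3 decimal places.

5.260

Var(total) = 382.12 + 45.6288 = 427.749.
True-score variance = 354.45 + 45.6288 = 400.079, so reliability = 0.9353.
Error variance = 427.749 − 400.079 = 27.67; SEM = √27.67 = 5.260.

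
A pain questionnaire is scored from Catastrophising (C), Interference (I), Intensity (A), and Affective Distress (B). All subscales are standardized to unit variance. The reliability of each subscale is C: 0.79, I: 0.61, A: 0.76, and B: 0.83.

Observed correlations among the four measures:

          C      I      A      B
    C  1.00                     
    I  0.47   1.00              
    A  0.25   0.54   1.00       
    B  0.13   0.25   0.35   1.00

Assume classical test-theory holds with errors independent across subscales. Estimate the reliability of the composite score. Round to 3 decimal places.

0.873

Var(C+I+A+B) = 4 + 2·[0.47 + 0.25 + 0.13 + 0.54 + 0.25 + 0.35] = 4 + 3.98 = 7.98.
Because errors are independent across components, Cov(Tᵢ,Tⱼ) = Cov(Xᵢ,Xⱼ); the off-diagonal part of the true-score variance is the same as above.
True-score variance = [0.79 + 0.61 + 0.76 + 0.83] + 3.98 = 2.99 + 3.98 = 6.97.
Reliability = 6.97 / 7.98 = 0.873.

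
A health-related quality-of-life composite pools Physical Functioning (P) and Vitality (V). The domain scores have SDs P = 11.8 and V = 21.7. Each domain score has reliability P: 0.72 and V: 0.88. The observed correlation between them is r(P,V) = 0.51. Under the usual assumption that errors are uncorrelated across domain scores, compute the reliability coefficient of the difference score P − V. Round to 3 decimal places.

Var(P−V) = 11.8² + 21.7² − 2·11.8·21.7·0.51 = 610.13 − 261.181 = 348.949.
Under uncorrelated errors the observed covariances equal the true-score covariances, so only the own-variance terms attenuate.
True-score variance = [11.8²·0.72 + 21.7²·0.88] − 261.181 = 514.636 − 261.181 = 253.455.
Reliability = 253.455 / 348.949 = 0.726.

0.726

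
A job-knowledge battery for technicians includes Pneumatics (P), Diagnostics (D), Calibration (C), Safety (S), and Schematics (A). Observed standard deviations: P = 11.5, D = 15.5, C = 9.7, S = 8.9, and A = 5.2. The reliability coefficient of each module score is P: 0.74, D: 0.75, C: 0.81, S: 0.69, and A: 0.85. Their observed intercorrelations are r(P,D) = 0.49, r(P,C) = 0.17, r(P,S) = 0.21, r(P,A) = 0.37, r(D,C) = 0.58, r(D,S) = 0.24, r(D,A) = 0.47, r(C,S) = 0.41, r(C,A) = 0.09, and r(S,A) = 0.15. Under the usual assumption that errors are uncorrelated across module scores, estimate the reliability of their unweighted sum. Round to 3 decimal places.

Var(P+D+C+S+A) = 11.5² + 15.5² + 9.7² + 8.9² + 5.2² + 2·[11.5·15.5·0.49 + 11.5·9.7·0.17 + 11.5·8.9·0.21 + 11.5·5.2·0.37 + 15.5·9.7·0.58 + 15.5·8.9·0.24 + 15.5·5.2·0.47 + 9.7·8.9·0.41 + 9.7·5.2·0.09 + 8.9·5.2·0.15] = 572.84 + 709.991 = 1282.83.
Under uncorrelated errors the observed covariances equal the true-score covariances, so only the own-variance terms attenuate.
True-score variance = [11.5²·0.74 + 15.5²·0.75 + 9.7²·0.81 + 8.9²·0.69 + 5.2²·0.85] + 709.991 = 431.904 + 709.991 = 1141.9.
Reliability = 1141.9 / 1282.83 = 0.890.

0.890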